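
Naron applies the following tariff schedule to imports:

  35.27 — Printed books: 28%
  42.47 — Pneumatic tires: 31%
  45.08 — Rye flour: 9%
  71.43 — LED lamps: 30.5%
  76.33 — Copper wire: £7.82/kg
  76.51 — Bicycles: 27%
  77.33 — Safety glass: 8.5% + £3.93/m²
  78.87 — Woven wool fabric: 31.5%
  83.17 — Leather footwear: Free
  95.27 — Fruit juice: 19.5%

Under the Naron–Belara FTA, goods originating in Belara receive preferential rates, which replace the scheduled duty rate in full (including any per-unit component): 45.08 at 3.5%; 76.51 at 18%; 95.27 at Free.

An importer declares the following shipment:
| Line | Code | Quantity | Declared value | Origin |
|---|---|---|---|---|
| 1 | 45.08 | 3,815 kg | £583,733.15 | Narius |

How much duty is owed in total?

Line 1 (45.08, Narius, 3,815 kg, £583,733.15):
Base rate for 45.08 is 9%.
45.08 has an FTA preferential rate, but origin Narius is not Belara; base rate stands.
Duty = £583,733.15 × 9% = £52,535.98.

£52,535.98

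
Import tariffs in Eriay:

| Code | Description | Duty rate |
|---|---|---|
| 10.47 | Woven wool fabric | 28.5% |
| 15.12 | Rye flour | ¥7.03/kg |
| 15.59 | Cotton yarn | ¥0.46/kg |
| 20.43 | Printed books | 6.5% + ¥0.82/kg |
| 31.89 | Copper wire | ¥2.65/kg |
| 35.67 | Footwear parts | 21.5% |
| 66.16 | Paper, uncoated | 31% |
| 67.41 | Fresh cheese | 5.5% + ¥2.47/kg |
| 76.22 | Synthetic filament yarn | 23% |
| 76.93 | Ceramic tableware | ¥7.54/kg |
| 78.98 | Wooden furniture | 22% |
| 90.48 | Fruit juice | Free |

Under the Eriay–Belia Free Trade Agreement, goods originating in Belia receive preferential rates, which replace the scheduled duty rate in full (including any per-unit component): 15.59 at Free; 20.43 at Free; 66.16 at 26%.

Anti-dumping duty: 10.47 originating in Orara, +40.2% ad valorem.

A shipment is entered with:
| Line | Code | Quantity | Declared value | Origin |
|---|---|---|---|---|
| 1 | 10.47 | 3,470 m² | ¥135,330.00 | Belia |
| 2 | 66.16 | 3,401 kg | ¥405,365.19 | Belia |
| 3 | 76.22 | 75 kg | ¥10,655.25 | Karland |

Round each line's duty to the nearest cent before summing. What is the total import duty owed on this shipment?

Line 1 (10.47, Belia, 3,470 m², ¥135,330.00):
Base rate for 10.47 is 28.5%.
Origin Belia is the FTA partner but 10.47 is not on the preference list; base rate stands.
The additional-duty order on 10.47 targets Orara, not Belia; it does not apply.
Duty = ¥135,330.00 × 28.5% = ¥38,569.05.
Line 2 (66.16, Belia, 3,401 kg, ¥405,365.19):
Base rate for 66.16 is 31%.
Origin Belia qualifies under the Eriay–Belia agreement and 66.16 is covered: preferential rate 26% applies instead.
Duty = ¥405,365.19 × 26% = ¥105,394.95.
Line 3 (76.22, Karland, 75 kg, ¥10,655.25):
Base rate for 76.22 is 23%.
Duty = ¥10,655.25 × 23% = ¥2,450.71.
Total = ¥38,569.05 + ¥105,394.95 + ¥2,450.71 = ¥146,414.71.

¥146,414.71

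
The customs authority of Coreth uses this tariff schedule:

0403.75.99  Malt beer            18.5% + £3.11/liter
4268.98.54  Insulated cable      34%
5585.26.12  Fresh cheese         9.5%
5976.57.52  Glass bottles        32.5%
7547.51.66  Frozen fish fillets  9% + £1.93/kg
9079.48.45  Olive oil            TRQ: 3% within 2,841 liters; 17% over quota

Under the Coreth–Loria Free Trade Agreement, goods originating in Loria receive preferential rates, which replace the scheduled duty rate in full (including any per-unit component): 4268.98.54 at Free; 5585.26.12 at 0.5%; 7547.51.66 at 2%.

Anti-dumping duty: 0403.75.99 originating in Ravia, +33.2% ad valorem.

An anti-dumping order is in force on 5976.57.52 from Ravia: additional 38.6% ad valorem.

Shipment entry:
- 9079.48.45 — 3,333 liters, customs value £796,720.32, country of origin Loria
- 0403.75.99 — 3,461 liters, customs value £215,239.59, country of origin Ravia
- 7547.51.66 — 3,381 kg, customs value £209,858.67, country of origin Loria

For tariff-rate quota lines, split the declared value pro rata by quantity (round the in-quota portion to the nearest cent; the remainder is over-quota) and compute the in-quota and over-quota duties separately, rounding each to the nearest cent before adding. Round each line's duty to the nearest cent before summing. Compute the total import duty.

Line 1 (9079.48.45, Loria, 3,333 liters, £796,720.32):
Code 9079.48.45 is under a tariff-rate quota (threshold 2,841 liters). In-quota: 2,841 liters at 3%; over-quota: 492 liters at 17%.
Pro-rata value split: in-quota = £796,720.32 × 2,841/3,333 = £679,112.64; over-quota = £796,720.32 − £679,112.64 = £117,607.68.
In-quota duty = £679,112.64 × 3% = £20,373.38. Over-quota duty = £117,607.68 × 17% = £19,993.31.
Line duty = £20,373.38 + £19,993.31 = £40,366.69.
Line 2 (0403.75.99, Ravia, 3,461 liters, £215,239.59):
Base rate for 0403.75.99 is 18.5% + £3.11/liter.
Additional duty on 0403.75.99 from Ravia: +33.2%. Applied ad valorem rate: 18.5% + 33.2% = 51.7%.
Duty = £215,239.59 × 51.7% + 3,461 × £3.11 = £122,042.58.
Line 3 (7547.51.66, Loria, 3,381 kg, £209,858.67):
Base rate for 7547.51.66 is 9% + £1.93/kg.
Origin Loria qualifies under the Coreth–Loria agreement and 7547.51.66 is covered: preferential rate 2% applies instead.
Duty = £209,858.67 × 2% = £4,197.17.
Total = £40,366.69 + £122,042.58 + £4,197.17 = £166,606.44.

£166,606.44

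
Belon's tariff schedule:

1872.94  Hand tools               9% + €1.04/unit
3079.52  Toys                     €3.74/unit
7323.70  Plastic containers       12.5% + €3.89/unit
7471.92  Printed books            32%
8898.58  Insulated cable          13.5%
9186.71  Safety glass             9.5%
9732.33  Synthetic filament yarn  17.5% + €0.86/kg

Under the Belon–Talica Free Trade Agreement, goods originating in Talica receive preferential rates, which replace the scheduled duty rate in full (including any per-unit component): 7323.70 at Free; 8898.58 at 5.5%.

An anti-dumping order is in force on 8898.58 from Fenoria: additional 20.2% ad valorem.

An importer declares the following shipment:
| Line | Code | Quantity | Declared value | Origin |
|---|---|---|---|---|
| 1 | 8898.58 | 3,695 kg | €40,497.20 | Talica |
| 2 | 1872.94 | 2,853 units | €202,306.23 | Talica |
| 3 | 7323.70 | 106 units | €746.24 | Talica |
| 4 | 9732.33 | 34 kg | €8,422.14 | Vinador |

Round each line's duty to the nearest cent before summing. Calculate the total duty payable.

Line 1 (8898.58, Talica, 3,695 kg, €40,497.20):
Base rate for 8898.58 is 13.5%.
Origin Talica qualifies under the Belon–Talica agreement and 8898.58 is covered: preferential rate 5.5% applies instead.
The additional-duty order on 8898.58 targets Fenoria, not Talica; it does not apply.
Duty = €40,497.20 × 5.5% = €2,227.35.
Line 2 (1872.94, Talica, 2,853 units, €202,306.23):
Base rate for 1872.94 is 9% + €1.04/unit.
Origin Talica is the FTA partner but 1872.94 is not on the preference list; base rate stands.
Duty = €202,306.23 × 9% + 2,853 × €1.04 = €21,174.68.
Line 3 (7323.70, Talica, 106 units, €746.24):
Base rate for 7323.70 is 12.5% + €3.89/unit.
Origin Talica qualifies under the Belon–Talica agreement and 7323.70 is covered: preferential rate Free applies instead.
Duty = €746.24 × 0% = €0.00.
Line 4 (9732.33, Vinador, 34 kg, €8,422.14):
Base rate for 9732.33 is 17.5% + €0.86/kg.
Duty = €8,422.14 × 17.5% + 34 × €0.86 = €1,503.11.
Total = €2,227.35 + €21,174.68 + €0.00 + €1,503.11 = €24,905.14.

€24,905.14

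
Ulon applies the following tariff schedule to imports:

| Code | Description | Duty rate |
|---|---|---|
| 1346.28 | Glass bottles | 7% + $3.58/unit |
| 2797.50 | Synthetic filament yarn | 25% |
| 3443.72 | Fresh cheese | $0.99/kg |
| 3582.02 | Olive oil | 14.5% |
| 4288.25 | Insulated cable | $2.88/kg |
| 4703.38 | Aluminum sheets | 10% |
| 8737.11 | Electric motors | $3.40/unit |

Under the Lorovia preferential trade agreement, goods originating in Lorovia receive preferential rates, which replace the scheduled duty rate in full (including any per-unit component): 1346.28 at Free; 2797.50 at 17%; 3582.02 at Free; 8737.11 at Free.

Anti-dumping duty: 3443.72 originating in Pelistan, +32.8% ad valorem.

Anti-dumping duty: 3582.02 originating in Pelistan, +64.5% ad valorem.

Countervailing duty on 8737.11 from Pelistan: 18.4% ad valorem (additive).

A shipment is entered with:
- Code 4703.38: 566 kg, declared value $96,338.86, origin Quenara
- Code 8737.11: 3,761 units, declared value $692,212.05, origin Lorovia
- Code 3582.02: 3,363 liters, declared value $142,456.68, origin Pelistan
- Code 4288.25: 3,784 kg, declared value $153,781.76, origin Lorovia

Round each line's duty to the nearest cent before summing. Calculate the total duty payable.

Line 1 (4703.38, Quenara, 566 kg, $96,338.86):
Base rate for 4703.38 is 10%.
Duty = $96,338.86 × 10% = $9,633.89.
Line 2 (8737.11, Lorovia, 3,761 units, $692,212.05):
Base rate for 8737.11 is $3.40/unit.
Origin Lorovia qualifies under the Ulon–Lorovia agreement and 8737.11 is covered: preferential rate Free applies instead.
The additional-duty order on 8737.11 targets Pelistan, not Lorovia; it does not apply.
Duty = $692,212.05 × 0% = $0.00.
Line 3 (3582.02, Pelistan, 3,363 liters, $142,456.68):
Base rate for 3582.02 is 14.5%.
3582.02 has an FTA preferential rate, but origin Pelistan is not Lorovia; base rate stands.
Additional duty on 3582.02 from Pelistan: +64.5%. Applied ad valorem rate: 14.5% + 64.5% = 79%.
Duty = $142,456.68 × 79% = $112,540.78.
Line 4 (4288.25, Lorovia, 3,784 kg, $153,781.76):
Base rate for 4288.25 is $2.88/kg.
Origin Lorovia is the FTA partner but 4288.25 is not on the preference list; base rate stands.
Duty = 3,784 × $2.88 = $10,897.92.
Total = $9,633.89 + $0.00 + $112,540.78 + $10,897.92 = $133,072.59.

$133,072.59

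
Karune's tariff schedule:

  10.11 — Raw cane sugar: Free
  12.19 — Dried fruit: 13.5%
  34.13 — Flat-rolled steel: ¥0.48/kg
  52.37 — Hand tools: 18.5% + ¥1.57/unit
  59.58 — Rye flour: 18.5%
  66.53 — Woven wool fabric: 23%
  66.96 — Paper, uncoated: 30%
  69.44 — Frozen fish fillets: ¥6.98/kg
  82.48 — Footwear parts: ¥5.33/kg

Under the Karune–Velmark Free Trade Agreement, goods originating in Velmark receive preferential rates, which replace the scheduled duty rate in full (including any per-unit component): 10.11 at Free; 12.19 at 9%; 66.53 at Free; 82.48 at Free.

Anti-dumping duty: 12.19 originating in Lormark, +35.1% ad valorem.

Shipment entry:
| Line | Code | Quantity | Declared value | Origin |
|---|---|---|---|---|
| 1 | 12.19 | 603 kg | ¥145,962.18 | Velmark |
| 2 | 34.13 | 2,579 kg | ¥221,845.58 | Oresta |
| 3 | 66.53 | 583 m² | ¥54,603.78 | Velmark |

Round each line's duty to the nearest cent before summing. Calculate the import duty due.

Line 1 (12.19, Velmark, 603 kg, ¥145,962.18):
Base rate for 12.19 is 13.5%.
Origin Velmark qualifies under the Karune–Velmark agreement and 12.19 is covered: preferential rate 9% applies instead.
The additional-duty order on 12.19 targets Lormark, not Velmark; it does not apply.
Duty = ¥145,962.18 × 9% = ¥13,136.60.
Line 2 (34.13, Oresta, 2,579 kg, ¥221,845.58):
Base rate for 34.13 is ¥0.48/kg.
Duty = 2,579 × ¥0.48 = ¥1,237.92.
Line 3 (66.53, Velmark, 583 m², ¥54,603.78):
Base rate for 66.53 is 23%.
Origin Velmark qualifies under the Karune–Velmark agreement and 66.53 is covered: preferential rate Free applies instead.
Duty = ¥54,603.78 × 0% = ¥0.00.
Total = ¥13,136.60 + ¥1,237.92 + ¥0.00 = ¥14,374.52.

¥14,374.52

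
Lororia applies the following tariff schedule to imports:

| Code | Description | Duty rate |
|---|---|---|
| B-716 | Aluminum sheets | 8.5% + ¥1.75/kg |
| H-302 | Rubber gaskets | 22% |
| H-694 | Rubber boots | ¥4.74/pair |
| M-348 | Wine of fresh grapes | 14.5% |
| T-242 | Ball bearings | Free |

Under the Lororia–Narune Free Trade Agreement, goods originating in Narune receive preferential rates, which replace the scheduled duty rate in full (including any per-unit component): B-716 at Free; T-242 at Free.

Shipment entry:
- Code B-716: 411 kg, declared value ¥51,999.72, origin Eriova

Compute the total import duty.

¥5,139.23

Line 1 (B-716, Eriova, 411 kg, ¥51,999.72):
Base rate for B-716 is 8.5% + ¥1.75/kg.
B-716 has an FTA preferential rate, but origin Eriova is not Narune; base rate stands.
Duty = ¥51,999.72 × 8.5% + 411 × ¥1.75 = ¥5,139.23.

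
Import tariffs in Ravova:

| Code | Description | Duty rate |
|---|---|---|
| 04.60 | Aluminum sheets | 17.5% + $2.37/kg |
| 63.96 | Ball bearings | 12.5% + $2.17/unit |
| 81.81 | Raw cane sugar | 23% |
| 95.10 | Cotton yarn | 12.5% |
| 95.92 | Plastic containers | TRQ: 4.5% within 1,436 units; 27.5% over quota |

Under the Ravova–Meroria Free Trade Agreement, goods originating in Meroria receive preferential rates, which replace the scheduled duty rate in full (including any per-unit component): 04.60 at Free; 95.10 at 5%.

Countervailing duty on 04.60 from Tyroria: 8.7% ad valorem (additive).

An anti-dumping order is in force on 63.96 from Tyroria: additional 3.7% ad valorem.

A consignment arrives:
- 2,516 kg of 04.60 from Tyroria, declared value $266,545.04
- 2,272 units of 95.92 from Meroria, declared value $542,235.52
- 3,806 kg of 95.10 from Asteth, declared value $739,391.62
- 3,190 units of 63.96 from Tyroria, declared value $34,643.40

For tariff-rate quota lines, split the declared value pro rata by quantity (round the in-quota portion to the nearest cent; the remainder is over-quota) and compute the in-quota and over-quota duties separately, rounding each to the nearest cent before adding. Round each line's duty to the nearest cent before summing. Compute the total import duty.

$251,046.34

Line 1 (04.60, Tyroria, 2,516 kg, $266,545.04):
Base rate for 04.60 is 17.5% + $2.37/kg.
04.60 has an FTA preferential rate, but origin Tyroria is not Meroria; base rate stands.
Additional duty on 04.60 from Tyroria: +8.7%. Applied ad valorem rate: 17.5% + 8.7% = 26.2%.
Duty = $266,545.04 × 26.2% + 2,516 × $2.37 = $75,797.72.
Line 2 (95.92, Meroria, 2,272 units, $542,235.52):
Code 95.92 is under a tariff-rate quota (threshold 1,436 units). In-quota: 1,436 units at 4.5%; over-quota: 836 units at 27.5%.
Pro-rata value split: in-quota = $542,235.52 × 1,436/2,272 = $342,715.76; over-quota = $542,235.52 − $342,715.76 = $199,519.76.
In-quota duty = $342,715.76 × 4.5% = $15,422.21. Over-quota duty = $199,519.76 × 27.5% = $54,867.93.
Line duty = $15,422.21 + $54,867.93 = $70,290.14.
Line 3 (95.10, Asteth, 3,806 kg, $739,391.62):
Base rate for 95.10 is 12.5%.
95.10 has an FTA preferential rate, but origin Asteth is not Meroria; base rate stands.
Duty = $739,391.62 × 12.5% = $92,423.95.
Line 4 (63.96, Tyroria, 3,190 units, $34,643.40):
Base rate for 63.96 is 12.5% + $2.17/unit.
Additional duty on 63.96 from Tyroria: +3.7%. Applied ad valorem rate: 12.5% + 3.7% = 16.2%.
Duty = $34,643.40 × 16.2% + 3,190 × $2.17 = $12,534.53.
Total = $75,797.72 + $70,290.14 + $92,423.95 + $12,534.53 = $251,046.34.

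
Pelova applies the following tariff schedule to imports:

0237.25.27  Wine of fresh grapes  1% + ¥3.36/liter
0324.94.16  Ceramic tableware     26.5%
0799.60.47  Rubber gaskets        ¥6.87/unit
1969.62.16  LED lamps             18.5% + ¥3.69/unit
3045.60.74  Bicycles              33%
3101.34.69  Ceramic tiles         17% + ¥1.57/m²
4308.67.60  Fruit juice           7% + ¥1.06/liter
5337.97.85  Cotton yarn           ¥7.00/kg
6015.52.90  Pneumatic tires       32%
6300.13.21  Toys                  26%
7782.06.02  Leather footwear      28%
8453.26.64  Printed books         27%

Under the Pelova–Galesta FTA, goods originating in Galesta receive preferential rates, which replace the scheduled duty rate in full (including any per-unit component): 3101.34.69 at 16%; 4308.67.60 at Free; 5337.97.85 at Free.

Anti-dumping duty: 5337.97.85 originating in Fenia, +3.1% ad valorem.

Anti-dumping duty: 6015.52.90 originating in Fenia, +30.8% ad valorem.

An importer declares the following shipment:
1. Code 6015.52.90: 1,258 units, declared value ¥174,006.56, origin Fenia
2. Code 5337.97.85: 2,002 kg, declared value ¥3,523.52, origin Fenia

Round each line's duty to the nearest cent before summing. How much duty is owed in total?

Line 1 (6015.52.90, Fenia, 1,258 units, ¥174,006.56):
Base rate for 6015.52.90 is 32%.
Additional duty on 6015.52.90 from Fenia: +30.8%. Applied ad valorem rate: 32% + 30.8% = 62.8%.
Duty = ¥174,006.56 × 62.8% = ¥109,276.12.
Line 2 (5337.97.85, Fenia, 2,002 kg, ¥3,523.52):
Base rate for 5337.97.85 is ¥7.00/kg.
5337.97.85 has an FTA preferential rate, but origin Fenia is not Galesta; base rate stands.
Additional duty on 5337.97.85 from Fenia: +3.1% ad valorem. Applied ad valorem rate = 3.1%.
Duty = ¥3,523.52 × 3.1% + 2,002 × ¥7.00 = ¥14,123.23.
Total = ¥109,276.12 + ¥14,123.23 = ¥123,399.35.

¥123,399.35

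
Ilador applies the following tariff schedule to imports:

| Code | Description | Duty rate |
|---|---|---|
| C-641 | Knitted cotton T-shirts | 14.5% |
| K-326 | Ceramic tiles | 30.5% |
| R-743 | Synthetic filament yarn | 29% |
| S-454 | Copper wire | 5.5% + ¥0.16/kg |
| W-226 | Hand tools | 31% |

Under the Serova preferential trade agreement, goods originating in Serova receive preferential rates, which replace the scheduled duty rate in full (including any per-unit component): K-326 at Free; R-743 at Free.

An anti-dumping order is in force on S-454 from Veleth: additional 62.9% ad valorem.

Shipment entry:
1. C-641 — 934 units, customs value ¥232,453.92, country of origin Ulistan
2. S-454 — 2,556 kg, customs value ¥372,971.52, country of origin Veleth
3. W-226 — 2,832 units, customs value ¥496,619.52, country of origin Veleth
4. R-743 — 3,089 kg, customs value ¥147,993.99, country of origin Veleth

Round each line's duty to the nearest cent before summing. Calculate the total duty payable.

¥486,097.61

Line 1 (C-641, Ulistan, 934 units, ¥232,453.92):
Base rate for C-641 is 14.5%.
Duty = ¥232,453.92 × 14.5% = ¥33,705.82.
Line 2 (S-454, Veleth, 2,556 kg, ¥372,971.52):
Base rate for S-454 is 5.5% + ¥0.16/kg.
Additional duty on S-454 from Veleth: +62.9%. Applied ad valorem rate: 5.5% + 62.9% = 68.4%.
Duty = ¥372,971.52 × 68.4% + 2,556 × ¥0.16 = ¥255,521.48.
Line 3 (W-226, Veleth, 2,832 units, ¥496,619.52):
Base rate for W-226 is 31%.
Duty = ¥496,619.52 × 31% = ¥153,952.05.
Line 4 (R-743, Veleth, 3,089 kg, ¥147,993.99):
Base rate for R-743 is 29%.
R-743 has an FTA preferential rate, but origin Veleth is not Serova; base rate stands.
Duty = ¥147,993.99 × 29% = ¥42,918.26.
Total = ¥33,705.82 + ¥255,521.48 + ¥153,952.05 + ¥42,918.26 = ¥486,097.61.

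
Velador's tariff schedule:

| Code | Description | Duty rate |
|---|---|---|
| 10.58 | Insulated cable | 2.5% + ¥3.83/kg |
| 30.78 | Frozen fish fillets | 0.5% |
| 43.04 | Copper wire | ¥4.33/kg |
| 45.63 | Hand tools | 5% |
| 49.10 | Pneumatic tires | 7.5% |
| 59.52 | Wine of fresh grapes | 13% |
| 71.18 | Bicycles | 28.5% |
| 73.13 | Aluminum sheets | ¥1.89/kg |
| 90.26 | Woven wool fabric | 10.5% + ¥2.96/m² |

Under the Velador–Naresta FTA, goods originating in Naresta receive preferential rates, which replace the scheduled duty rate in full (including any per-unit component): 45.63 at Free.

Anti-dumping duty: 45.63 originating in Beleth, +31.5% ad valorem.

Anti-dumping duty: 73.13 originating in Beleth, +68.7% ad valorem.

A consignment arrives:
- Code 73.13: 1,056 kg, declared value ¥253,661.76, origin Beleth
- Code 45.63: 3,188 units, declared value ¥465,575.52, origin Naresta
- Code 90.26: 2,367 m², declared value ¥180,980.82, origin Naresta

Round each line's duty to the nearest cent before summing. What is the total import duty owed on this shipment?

¥202,270.78

Line 1 (73.13, Beleth, 1,056 kg, ¥253,661.76):
Base rate for 73.13 is ¥1.89/kg.
Additional duty on 73.13 from Beleth: +68.7% ad valorem. Applied ad valorem rate = 68.7%.
Duty = ¥253,661.76 × 68.7% + 1,056 × ¥1.89 = ¥176,261.47.
Line 2 (45.63, Naresta, 3,188 units, ¥465,575.52):
Base rate for 45.63 is 5%.
Origin Naresta qualifies under the Velador–Naresta agreement and 45.63 is covered: preferential rate Free applies instead.
The additional-duty order on 45.63 targets Beleth, not Naresta; it does not apply.
Duty = ¥465,575.52 × 0% = ¥0.00.
Line 3 (90.26, Naresta, 2,367 m², ¥180,980.82):
Base rate for 90.26 is 10.5% + ¥2.96/m².
Origin Naresta is the FTA partner but 90.26 is not on the preference list; base rate stands.
Duty = ¥180,980.82 × 10.5% + 2,367 × ¥2.96 = ¥26,009.31.
Total = ¥176,261.47 + ¥0.00 + ¥26,009.31 = ¥202,270.78.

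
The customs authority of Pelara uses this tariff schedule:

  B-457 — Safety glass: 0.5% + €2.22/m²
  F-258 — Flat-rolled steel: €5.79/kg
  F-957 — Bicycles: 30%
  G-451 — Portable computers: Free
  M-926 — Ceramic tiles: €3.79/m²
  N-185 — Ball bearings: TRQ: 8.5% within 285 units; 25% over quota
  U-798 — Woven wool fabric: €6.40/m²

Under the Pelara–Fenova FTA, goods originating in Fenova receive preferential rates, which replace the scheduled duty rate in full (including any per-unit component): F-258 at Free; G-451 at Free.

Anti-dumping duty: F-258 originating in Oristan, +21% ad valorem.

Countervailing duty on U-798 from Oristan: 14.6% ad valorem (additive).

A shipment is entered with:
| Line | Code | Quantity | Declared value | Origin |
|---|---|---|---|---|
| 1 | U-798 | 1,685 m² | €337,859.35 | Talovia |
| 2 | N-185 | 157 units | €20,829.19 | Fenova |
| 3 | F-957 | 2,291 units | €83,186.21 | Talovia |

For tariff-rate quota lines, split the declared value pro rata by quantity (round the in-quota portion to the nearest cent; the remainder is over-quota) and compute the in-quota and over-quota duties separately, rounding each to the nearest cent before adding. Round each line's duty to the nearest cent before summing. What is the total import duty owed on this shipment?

€37,510.34

Line 1 (U-798, Talovia, 1,685 m², €337,859.35):
Base rate for U-798 is €6.40/m².
The additional-duty order on U-798 targets Oristan, not Talovia; it does not apply.
Duty = 1,685 × €6.40 = €10,784.00.
Line 2 (N-185, Fenova, 157 units, €20,829.19):
Code N-185 is under a tariff-rate quota (threshold 285 units). Quantity 157 units is within the quota, so the in-quota rate 8.5% applies to the full value.
Duty = €20,829.19 × 8.5% = €1,770.48.
Line 3 (F-957, Talovia, 2,291 units, €83,186.21):
Base rate for F-957 is 30%.
Duty = €83,186.21 × 30% = €24,955.86.
Total = €10,784.00 + €1,770.48 + €24,955.86 = €37,510.34.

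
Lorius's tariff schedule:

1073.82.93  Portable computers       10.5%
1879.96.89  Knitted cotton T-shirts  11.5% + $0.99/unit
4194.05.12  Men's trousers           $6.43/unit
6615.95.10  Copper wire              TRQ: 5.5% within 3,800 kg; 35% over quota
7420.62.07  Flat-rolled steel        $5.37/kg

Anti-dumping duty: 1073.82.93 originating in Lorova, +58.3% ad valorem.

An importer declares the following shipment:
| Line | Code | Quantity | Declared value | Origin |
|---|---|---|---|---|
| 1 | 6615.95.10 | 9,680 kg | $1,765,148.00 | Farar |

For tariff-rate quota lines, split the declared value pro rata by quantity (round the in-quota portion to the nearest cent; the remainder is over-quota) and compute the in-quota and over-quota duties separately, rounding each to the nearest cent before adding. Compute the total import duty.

$413,387.45

Line 1 (6615.95.10, Farar, 9,680 kg, $1,765,148.00):
Code 6615.95.10 is under a tariff-rate quota (threshold 3,800 kg). In-quota: 3,800 kg at 5.5%; over-quota: 5,880 kg at 35%.
Pro-rata value split: in-quota = $1,765,148.00 × 3,800/9,680 = $692,930.00; over-quota = $1,765,148.00 − $692,930.00 = $1,072,218.00.
In-quota duty = $692,930.00 × 5.5% = $38,111.15. Over-quota duty = $1,072,218.00 × 35% = $375,276.30.
Line duty = $38,111.15 + $375,276.30 = $413,387.45.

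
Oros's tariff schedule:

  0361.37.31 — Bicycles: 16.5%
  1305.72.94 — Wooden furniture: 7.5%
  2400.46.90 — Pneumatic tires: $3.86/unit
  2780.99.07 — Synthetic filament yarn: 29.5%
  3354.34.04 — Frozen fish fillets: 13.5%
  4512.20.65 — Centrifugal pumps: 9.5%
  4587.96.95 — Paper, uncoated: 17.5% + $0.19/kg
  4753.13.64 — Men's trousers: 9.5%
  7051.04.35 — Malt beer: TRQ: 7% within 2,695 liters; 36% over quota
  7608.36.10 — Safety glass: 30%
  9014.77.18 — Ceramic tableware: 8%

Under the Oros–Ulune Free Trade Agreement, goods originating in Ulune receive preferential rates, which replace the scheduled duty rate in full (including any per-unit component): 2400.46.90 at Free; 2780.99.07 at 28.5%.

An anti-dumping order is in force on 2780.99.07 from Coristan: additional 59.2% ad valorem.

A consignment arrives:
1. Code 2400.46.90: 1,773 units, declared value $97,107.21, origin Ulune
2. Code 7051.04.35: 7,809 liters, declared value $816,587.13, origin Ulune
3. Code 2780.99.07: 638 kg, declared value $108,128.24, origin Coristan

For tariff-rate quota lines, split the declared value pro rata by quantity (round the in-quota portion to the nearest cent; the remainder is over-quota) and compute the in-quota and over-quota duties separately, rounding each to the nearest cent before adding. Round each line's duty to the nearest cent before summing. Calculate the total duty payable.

Line 1 (2400.46.90, Ulune, 1,773 units, $97,107.21):
Base rate for 2400.46.90 is $3.86/unit.
Origin Ulune qualifies under the Oros–Ulune agreement and 2400.46.90 is covered: preferential rate Free applies instead.
Duty = $97,107.21 × 0% = $0.00.
Line 2 (7051.04.35, Ulune, 7,809 liters, $816,587.13):
Code 7051.04.35 is under a tariff-rate quota (threshold 2,695 liters). In-quota: 2,695 liters at 7%; over-quota: 5,114 liters at 36%.
Pro-rata value split: in-quota = $816,587.13 × 2,695/7,809 = $281,816.15; over-quota = $816,587.13 − $281,816.15 = $534,770.98.
In-quota duty = $281,816.15 × 7% = $19,727.13. Over-quota duty = $534,770.98 × 36% = $192,517.55.
Line duty = $19,727.13 + $192,517.55 = $212,244.68.
Line 3 (2780.99.07, Coristan, 638 kg, $108,128.24):
Base rate for 2780.99.07 is 29.5%.
2780.99.07 has an FTA preferential rate, but origin Coristan is not Ulune; base rate stands.
Additional duty on 2780.99.07 from Coristan: +59.2%. Applied ad valorem rate: 29.5% + 59.2% = 88.7%.
Duty = $108,128.24 × 88.7% = $95,909.75.
Total = $0.00 + $212,244.68 + $95,909.75 = $308,154.43.

$308,154.43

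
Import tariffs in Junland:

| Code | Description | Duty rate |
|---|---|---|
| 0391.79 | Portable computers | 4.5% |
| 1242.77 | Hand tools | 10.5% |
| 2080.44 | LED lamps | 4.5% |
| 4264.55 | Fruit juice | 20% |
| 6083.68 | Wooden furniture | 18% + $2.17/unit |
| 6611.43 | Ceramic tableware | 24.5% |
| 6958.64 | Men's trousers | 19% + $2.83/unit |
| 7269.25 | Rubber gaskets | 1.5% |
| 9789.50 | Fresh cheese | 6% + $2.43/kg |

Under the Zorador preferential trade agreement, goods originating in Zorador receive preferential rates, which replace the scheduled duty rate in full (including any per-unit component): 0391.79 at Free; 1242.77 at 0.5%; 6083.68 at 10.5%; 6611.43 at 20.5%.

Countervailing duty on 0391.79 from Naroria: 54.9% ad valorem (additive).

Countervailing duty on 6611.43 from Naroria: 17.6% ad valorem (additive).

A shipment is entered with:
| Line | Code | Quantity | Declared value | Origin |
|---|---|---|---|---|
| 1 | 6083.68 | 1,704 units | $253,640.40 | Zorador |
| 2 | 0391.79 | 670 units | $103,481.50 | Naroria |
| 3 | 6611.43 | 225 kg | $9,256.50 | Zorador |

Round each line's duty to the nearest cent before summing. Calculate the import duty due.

Line 1 (6083.68, Zorador, 1,704 units, $253,640.40):
Base rate for 6083.68 is 18% + $2.17/unit.
Origin Zorador qualifies under the Junland–Zorador agreement and 6083.68 is covered: preferential rate 10.5% applies instead.
Duty = $253,640.40 × 10.5% = $26,632.24.
Line 2 (0391.79, Naroria, 670 units, $103,481.50):
Base rate for 0391.79 is 4.5%.
0391.79 has an FTA preferential rate, but origin Naroria is not Zorador; base rate stands.
Additional duty on 0391.79 from Naroria: +54.9%. Applied ad valorem rate: 4.5% + 54.9% = 59.4%.
Duty = $103,481.50 × 59.4% = $61,468.01.
Line 3 (6611.43, Zorador, 225 kg, $9,256.50):
Base rate for 6611.43 is 24.5%.
Origin Zorador qualifies under the Junland–Zorador agreement and 6611.43 is covered: preferential rate 20.5% applies instead.
The additional-duty order on 6611.43 targets Naroria, not Zorador; it does not apply.
Duty = $9,256.50 × 20.5% = $1,897.58.
Total = $26,632.24 + $61,468.01 + $1,897.58 = $89,997.83.

$89,997.83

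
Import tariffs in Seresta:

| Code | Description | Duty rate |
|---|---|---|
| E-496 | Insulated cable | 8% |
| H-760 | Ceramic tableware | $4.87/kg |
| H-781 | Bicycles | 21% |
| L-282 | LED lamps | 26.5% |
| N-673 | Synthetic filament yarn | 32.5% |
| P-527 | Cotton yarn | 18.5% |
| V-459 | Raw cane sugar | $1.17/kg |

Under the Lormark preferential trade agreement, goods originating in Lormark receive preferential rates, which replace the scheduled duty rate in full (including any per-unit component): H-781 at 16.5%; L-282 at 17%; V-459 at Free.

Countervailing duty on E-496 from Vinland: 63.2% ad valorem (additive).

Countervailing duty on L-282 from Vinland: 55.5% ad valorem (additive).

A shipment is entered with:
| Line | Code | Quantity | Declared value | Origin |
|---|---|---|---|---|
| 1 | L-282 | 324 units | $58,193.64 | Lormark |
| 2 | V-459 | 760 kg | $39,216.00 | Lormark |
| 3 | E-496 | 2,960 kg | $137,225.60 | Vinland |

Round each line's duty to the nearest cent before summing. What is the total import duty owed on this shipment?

Line 1 (L-282, Lormark, 324 units, $58,193.64):
Base rate for L-282 is 26.5%.
Origin Lormark qualifies under the Seresta–Lormark agreement and L-282 is covered: preferential rate 17% applies instead.
The additional-duty order on L-282 targets Vinland, not Lormark; it does not apply.
Duty = $58,193.64 × 17% = $9,892.92.
Line 2 (V-459, Lormark, 760 kg, $39,216.00):
Base rate for V-459 is $1.17/kg.
Origin Lormark qualifies under the Seresta–Lormark agreement and V-459 is covered: preferential rate Free applies instead.
Duty = $39,216.00 × 0% = $0.00.
Line 3 (E-496, Vinland, 2,960 kg, $137,225.60):
Base rate for E-496 is 8%.
Additional duty on E-496 from Vinland: +63.2%. Applied ad valorem rate: 8% + 63.2% = 71.2%.
Duty = $137,225.60 × 71.2% = $97,704.63.
Total = $9,892.92 + $0.00 + $97,704.63 = $107,597.55.

$107,597.55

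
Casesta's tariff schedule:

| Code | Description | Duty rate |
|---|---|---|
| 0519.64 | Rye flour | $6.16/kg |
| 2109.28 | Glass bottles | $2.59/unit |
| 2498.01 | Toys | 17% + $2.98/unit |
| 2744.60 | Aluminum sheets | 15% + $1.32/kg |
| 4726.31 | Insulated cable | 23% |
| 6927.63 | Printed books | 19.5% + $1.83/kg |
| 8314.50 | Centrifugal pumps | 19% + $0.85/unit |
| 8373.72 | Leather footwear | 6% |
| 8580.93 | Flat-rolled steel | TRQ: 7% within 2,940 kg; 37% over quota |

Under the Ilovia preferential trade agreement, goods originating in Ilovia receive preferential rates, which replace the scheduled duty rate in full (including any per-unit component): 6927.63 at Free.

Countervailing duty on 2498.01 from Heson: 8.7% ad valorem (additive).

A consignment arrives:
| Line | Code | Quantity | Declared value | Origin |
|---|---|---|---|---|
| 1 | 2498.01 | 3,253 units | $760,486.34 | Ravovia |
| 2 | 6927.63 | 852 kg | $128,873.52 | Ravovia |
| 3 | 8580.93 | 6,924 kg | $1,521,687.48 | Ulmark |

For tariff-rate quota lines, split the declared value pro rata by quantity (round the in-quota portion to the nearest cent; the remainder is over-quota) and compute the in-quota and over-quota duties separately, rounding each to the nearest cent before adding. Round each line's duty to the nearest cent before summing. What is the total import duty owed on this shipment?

Line 1 (2498.01, Ravovia, 3,253 units, $760,486.34):
Base rate for 2498.01 is 17% + $2.98/unit.
The additional-duty order on 2498.01 targets Heson, not Ravovia; it does not apply.
Duty = $760,486.34 × 17% + 3,253 × $2.98 = $138,976.62.
Line 2 (6927.63, Ravovia, 852 kg, $128,873.52):
Base rate for 6927.63 is 19.5% + $1.83/kg.
6927.63 has an FTA preferential rate, but origin Ravovia is not Ilovia; base rate stands.
Duty = $128,873.52 × 19.5% + 852 × $1.83 = $26,689.50.
Line 3 (8580.93, Ulmark, 6,924 kg, $1,521,687.48):
Code 8580.93 is under a tariff-rate quota (threshold 2,940 kg). In-quota: 2,940 kg at 7%; over-quota: 3,984 kg at 37%.
Pro-rata value split: in-quota = $1,521,687.48 × 2,940/6,924 = $646,123.80; over-quota = $1,521,687.48 − $646,123.80 = $875,563.68.
In-quota duty = $646,123.80 × 7% = $45,228.67. Over-quota duty = $875,563.68 × 37% = $323,958.56.
Line duty = $45,228.67 + $323,958.56 = $369,187.23.
Total = $138,976.62 + $26,689.50 + $369,187.23 = $534,853.35.

$534,853.35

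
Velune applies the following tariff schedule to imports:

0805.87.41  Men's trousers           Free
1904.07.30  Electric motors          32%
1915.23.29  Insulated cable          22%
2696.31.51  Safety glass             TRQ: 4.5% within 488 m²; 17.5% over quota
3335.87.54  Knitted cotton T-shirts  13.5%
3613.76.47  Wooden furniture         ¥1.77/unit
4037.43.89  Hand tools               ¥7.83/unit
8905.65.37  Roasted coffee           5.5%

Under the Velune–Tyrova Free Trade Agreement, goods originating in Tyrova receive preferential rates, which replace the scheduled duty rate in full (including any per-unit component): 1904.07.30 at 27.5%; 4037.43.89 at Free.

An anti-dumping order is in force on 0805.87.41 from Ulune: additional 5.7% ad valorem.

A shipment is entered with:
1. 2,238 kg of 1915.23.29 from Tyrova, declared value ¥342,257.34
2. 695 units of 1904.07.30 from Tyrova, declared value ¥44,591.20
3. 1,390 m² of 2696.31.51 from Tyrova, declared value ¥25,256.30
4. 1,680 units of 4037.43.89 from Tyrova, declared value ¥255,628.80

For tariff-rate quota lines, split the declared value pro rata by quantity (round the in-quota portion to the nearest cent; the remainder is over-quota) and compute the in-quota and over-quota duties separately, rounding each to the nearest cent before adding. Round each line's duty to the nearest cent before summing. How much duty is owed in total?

¥90,826.33

Line 1 (1915.23.29, Tyrova, 2,238 kg, ¥342,257.34):
Base rate for 1915.23.29 is 22%.
Origin Tyrova is the FTA partner but 1915.23.29 is not on the preference list; base rate stands.
Duty = ¥342,257.34 × 22% = ¥75,296.61.
Line 2 (1904.07.30, Tyrova, 695 units, ¥44,591.20):
Base rate for 1904.07.30 is 32%.
Origin Tyrova qualifies under the Velune–Tyrova agreement and 1904.07.30 is covered: preferential rate 27.5% applies instead.
Duty = ¥44,591.20 × 27.5% = ¥12,262.58.
Line 3 (2696.31.51, Tyrova, 1,390 m², ¥25,256.30):
Code 2696.31.51 is under a tariff-rate quota (threshold 488 m²). In-quota: 488 m² at 4.5%; over-quota: 902 m² at 17.5%.
Pro-rata value split: in-quota = ¥25,256.30 × 488/1,390 = ¥8,866.96; over-quota = ¥25,256.30 − ¥8,866.96 = ¥16,389.34.
In-quota duty = ¥8,866.96 × 4.5% = ¥399.01. Over-quota duty = ¥16,389.34 × 17.5% = ¥2,868.13.
Line duty = ¥399.01 + ¥2,868.13 = ¥3,267.14.
Line 4 (4037.43.89, Tyrova, 1,680 units, ¥255,628.80):
Base rate for 4037.43.89 is ¥7.83/unit.
Origin Tyrova qualifies under the Velune–Tyrova agreement and 4037.43.89 is covered: preferential rate Free applies instead.
Duty = ¥255,628.80 × 0% = ¥0.00.
Total = ¥75,296.61 + ¥12,262.58 + ¥3,267.14 + ¥0.00 = ¥90,826.33.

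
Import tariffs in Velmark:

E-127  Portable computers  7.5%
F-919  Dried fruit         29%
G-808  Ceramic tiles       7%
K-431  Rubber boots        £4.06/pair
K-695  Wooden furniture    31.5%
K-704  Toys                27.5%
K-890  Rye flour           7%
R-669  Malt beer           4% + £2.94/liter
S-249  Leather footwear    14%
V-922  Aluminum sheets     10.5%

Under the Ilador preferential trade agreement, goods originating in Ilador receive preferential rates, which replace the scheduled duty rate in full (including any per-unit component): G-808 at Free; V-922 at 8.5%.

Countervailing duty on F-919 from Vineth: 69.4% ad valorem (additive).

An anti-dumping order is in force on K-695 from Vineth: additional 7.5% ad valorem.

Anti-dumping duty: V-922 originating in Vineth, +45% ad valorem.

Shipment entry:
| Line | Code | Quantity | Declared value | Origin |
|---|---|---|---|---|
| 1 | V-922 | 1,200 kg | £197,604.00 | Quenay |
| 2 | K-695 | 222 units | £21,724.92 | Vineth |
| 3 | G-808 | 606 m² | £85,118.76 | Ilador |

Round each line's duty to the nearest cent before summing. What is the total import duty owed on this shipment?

Line 1 (V-922, Quenay, 1,200 kg, £197,604.00):
Base rate for V-922 is 10.5%.
V-922 has an FTA preferential rate, but origin Quenay is not Ilador; base rate stands.
The additional-duty order on V-922 targets Vineth, not Quenay; it does not apply.
Duty = £197,604.00 × 10.5% = £20,748.42.
Line 2 (K-695, Vineth, 222 units, £21,724.92):
Base rate for K-695 is 31.5%.
Additional duty on K-695 from Vineth: +7.5%. Applied ad valorem rate: 31.5% + 7.5% = 39%.
Duty = £21,724.92 × 39% = £8,472.72.
Line 3 (G-808, Ilador, 606 m², £85,118.76):
Base rate for G-808 is 7%.
Origin Ilador qualifies under the Velmark–Ilador agreement and G-808 is covered: preferential rate Free applies instead.
Duty = £85,118.76 × 0% = £0.00.
Total = £20,748.42 + £8,472.72 + £0.00 = £29,221.14.

£29,221.14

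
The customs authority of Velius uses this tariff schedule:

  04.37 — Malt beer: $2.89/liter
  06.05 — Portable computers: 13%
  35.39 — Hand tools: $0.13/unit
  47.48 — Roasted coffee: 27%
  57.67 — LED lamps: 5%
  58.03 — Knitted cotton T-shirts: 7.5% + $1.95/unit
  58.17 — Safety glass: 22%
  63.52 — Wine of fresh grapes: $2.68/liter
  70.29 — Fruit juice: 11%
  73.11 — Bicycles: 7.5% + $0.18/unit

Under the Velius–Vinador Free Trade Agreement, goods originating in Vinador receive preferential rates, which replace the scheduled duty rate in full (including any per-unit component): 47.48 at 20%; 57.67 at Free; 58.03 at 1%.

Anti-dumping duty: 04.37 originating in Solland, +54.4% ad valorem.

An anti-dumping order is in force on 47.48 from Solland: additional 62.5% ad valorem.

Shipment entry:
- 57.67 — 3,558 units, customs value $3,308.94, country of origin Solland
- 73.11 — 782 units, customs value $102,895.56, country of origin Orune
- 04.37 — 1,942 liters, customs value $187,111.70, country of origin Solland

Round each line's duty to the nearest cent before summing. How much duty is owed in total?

$115,424.52

Line 1 (57.67, Solland, 3,558 units, $3,308.94):
Base rate for 57.67 is 5%.
57.67 has an FTA preferential rate, but origin Solland is not Vinador; base rate stands.
Duty = $3,308.94 × 5% = $165.45.
Line 2 (73.11, Orune, 782 units, $102,895.56):
Base rate for 73.11 is 7.5% + $0.18/unit.
Duty = $102,895.56 × 7.5% + 782 × $0.18 = $7,857.93.
Line 3 (04.37, Solland, 1,942 liters, $187,111.70):
Base rate for 04.37 is $2.89/liter.
Additional duty on 04.37 from Solland: +54.4% ad valorem. Applied ad valorem rate = 54.4%.
Duty = $187,111.70 × 54.4% + 1,942 × $2.89 = $107,401.14.
Total = $165.45 + $7,857.93 + $107,401.14 = $115,424.52.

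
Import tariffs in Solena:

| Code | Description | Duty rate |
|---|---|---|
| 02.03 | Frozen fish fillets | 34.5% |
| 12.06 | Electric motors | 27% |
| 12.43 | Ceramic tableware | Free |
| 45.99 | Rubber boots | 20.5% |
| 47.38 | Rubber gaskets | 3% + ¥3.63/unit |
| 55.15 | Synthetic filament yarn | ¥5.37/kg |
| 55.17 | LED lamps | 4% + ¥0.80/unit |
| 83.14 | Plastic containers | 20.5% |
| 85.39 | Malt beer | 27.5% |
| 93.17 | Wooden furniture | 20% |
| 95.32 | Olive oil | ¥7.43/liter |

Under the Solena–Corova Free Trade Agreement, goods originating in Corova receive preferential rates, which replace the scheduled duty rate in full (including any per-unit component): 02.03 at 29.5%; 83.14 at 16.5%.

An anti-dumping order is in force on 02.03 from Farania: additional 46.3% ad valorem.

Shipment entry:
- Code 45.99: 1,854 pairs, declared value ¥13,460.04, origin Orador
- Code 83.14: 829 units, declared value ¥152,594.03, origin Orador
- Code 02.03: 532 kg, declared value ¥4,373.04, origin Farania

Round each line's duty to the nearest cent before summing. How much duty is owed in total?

Line 1 (45.99, Orador, 1,854 pairs, ¥13,460.04):
Base rate for 45.99 is 20.5%.
Duty = ¥13,460.04 × 20.5% = ¥2,759.31.
Line 2 (83.14, Orador, 829 units, ¥152,594.03):
Base rate for 83.14 is 20.5%.
83.14 has an FTA preferential rate, but origin Orador is not Corova; base rate stands.
Duty = ¥152,594.03 × 20.5% = ¥31,281.78.
Line 3 (02.03, Farania, 532 kg, ¥4,373.04):
Base rate for 02.03 is 34.5%.
02.03 has an FTA preferential rate, but origin Farania is not Corova; base rate stands.
Additional duty on 02.03 from Farania: +46.3%. Applied ad valorem rate: 34.5% + 46.3% = 80.8%.
Duty = ¥4,373.04 × 80.8% = ¥3,533.42.
Total = ¥2,759.31 + ¥31,281.78 + ¥3,533.42 = ¥37,574.51.

¥37,574.51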